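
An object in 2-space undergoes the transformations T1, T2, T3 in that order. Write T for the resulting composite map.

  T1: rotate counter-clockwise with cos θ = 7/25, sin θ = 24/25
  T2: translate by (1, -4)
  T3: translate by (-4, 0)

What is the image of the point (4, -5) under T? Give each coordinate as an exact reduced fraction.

T(p) = (73/25, -39/25)

T1 rotate counter-clockwise with cos θ = 7/25, sin θ = 24/25: (4, -5) → (148/25, 61/25)
T2 translate by (1, -4): (148/25, 61/25) → (173/25, -39/25)
T3 translate by (-4, 0): (173/25, -39/25) → (73/25, -39/25)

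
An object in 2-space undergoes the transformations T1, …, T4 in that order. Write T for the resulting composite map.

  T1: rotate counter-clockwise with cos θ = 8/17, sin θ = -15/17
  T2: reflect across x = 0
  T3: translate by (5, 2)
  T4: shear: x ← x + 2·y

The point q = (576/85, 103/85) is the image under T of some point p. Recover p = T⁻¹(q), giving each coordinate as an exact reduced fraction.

T1 = [8/17 15/17 0; -15/17 8/17 0; 0 0 1]
T2·T1 = [-8/17 -15/17 0; -15/17 8/17 0; 0 0 1]
T3·…·T1 = [-8/17 -15/17 5; -15/17 8/17 2; 0 0 1]
T4·…·T1 = [-38/17 1/17 9; -15/17 8/17 2; 0 0 1]
det M = -1; M⁻¹ = [-8/17 1/17 70/17; -15/17 38/17 59/17; 0 0 1]
M⁻¹ · (576/85, 103/85)ᵀ = (1, 1/5)ᵀ

p = (1, 1/5)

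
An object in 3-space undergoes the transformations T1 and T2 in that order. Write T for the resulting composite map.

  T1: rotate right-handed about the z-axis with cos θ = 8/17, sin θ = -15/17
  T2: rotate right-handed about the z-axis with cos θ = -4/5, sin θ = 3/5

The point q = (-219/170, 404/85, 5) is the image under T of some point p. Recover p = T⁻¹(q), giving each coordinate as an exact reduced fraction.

p = (9/2, 2, 5)

T1 = [8/17 15/17 0 0; -15/17 8/17 0 0; 0 0 1 0; 0 0 0 1]
T2·T1 = [13/85 -84/85 0 0; 84/85 13/85 0 0; 0 0 1 0; 0 0 0 1]
det M = 1; M⁻¹ = [13/85 84/85 0 0; -84/85 13/85 0 0; 0 0 1 0; 0 0 0 1]
M⁻¹ · (-219/170, 404/85, 5)ᵀ = (9/2, 2, 5)ᵀ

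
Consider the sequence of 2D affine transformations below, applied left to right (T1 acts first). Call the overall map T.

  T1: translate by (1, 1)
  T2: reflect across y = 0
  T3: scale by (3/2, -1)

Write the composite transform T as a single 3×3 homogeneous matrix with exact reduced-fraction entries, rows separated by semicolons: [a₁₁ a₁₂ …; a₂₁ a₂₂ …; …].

T = [3/2 0 3/2; 0 1 1; 0 0 1]

T1 = [1 0 1; 0 1 1; 0 0 1]
T2·T1 = [1 0 1; 0 -1 -1; 0 0 1]
T3·…·T1 = [3/2 0 3/2; 0 1 1; 0 0 1]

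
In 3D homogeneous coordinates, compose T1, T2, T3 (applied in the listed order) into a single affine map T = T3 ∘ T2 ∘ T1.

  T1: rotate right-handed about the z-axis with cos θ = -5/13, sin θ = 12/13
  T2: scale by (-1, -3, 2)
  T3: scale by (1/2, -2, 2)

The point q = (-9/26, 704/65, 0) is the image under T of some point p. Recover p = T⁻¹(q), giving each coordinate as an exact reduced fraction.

T1 = [-5/13 -12/13 0 0; 12/13 -5/13 0 0; 0 0 1 0; 0 0 0 1]
T2·T1 = [5/13 12/13 0 0; -36/13 15/13 0 0; 0 0 2 0; 0 0 0 1]
T3·…·T1 = [5/26 6/13 0 0; 72/13 -30/13 0 0; 0 0 4 0; 0 0 0 1]
det M = -12; M⁻¹ = [10/13 2/13 0 0; 24/13 -5/78 0 0; 0 0 1/4 0; 0 0 0 1]
M⁻¹ · (-9/26, 704/65, 0)ᵀ = (7/5, -4/3, 0)ᵀ

p = (7/5, -4/3, 0)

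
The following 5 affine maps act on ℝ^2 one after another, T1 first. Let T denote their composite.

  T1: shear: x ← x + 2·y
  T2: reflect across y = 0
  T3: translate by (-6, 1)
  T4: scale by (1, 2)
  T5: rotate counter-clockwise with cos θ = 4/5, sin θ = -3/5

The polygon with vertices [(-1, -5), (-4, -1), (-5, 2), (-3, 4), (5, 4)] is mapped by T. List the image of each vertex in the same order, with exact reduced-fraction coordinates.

image vertices: (-32/5, 99/5), (-36/5, 52/5), (-34/5, 13/5), (-22/5, -21/5), (2, -9)

T1 shear: x ← x + 2·y: (-1, -5) → (-11, -5); (-4, -1) → (-6, -1); (-5, 2) → (-1, 2); (-3, 4) → (5, 4); (5, 4) → (13, 4)
T2 reflect across y = 0: (-11, -5) → (-11, 5); (-6, -1) → (-6, 1); (-1, 2) → (-1, -2); (5, 4) → (5, -4); (13, 4) → (13, -4)
T3 translate by (-6, 1): (-11, 5) → (-17, 6); (-6, 1) → (-12, 2); (-1, -2) → (-7, -1); (5, -4) → (-1, -3); (13, -4) → (7, -3)
T4 scale by (1, 2): (-17, 6) → (-17, 12); (-12, 2) → (-12, 4); (-7, -1) → (-7, -2); (-1, -3) → (-1, -6); (7, -3) → (7, -6)
T5 rotate counter-clockwise with cos θ = 4/5, sin θ = -3/5: (-17, 12) → (-32/5, 99/5); (-12, 4) → (-36/5, 52/5); (-7, -2) → (-34/5, 13/5); (-1, -6) → (-22/5, -21/5); (7, -6) → (2, -9)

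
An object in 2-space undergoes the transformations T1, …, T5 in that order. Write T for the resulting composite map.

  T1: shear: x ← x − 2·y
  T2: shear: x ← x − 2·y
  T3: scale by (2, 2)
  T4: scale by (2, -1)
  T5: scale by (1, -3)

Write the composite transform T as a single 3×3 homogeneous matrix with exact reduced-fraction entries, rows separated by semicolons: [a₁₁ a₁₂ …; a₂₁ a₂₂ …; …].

T1 = [1 -2 0; 0 1 0; 0 0 1]
T2·T1 = [1 -4 0; 0 1 0; 0 0 1]
T3·…·T1 = [2 -8 0; 0 2 0; 0 0 1]
T4·…·T1 = [4 -16 0; 0 -2 0; 0 0 1]
T5·…·T1 = [4 -16 0; 0 6 0; 0 0 1]

T = [4 -16 0; 0 6 0; 0 0 1]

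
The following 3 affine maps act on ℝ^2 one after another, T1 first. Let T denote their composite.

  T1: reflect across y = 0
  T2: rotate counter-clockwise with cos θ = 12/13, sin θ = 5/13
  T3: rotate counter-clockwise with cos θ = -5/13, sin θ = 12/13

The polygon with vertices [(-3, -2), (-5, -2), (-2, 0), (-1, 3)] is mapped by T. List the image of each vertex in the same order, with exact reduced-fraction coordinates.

T1 reflect across y = 0: (-3, -2) → (-3, 2); (-5, -2) → (-5, 2); (-2, 0) → (-2, 0); (-1, 3) → (-1, -3)
T2 rotate counter-clockwise with cos θ = 12/13, sin θ = 5/13: (-3, 2) → (-46/13, 9/13); (-5, 2) → (-70/13, -1/13); (-2, 0) → (-24/13, -10/13); (-1, -3) → (3/13, -41/13)
T3 rotate counter-clockwise with cos θ = -5/13, sin θ = 12/13: (-46/13, 9/13) → (122/169, -597/169); (-70/13, -1/13) → (362/169, -835/169); (-24/13, -10/13) → (240/169, -238/169); (3/13, -41/13) → (477/169, 241/169)

image vertices: (122/169, -597/169), (362/169, -835/169), (240/169, -238/169), (477/169, 241/169)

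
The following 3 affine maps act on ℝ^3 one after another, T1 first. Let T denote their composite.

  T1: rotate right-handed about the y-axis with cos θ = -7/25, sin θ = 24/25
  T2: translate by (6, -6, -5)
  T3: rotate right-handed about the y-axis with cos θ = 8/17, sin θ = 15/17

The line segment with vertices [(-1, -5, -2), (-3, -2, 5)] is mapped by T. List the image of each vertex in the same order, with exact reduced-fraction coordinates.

T1 rotate right-handed about the y-axis with cos θ = -7/25, sin θ = 24/25: (-1, -5, -2) → (-41/25, -5, 38/25); (-3, -2, 5) → (141/25, -2, 37/25)
T2 translate by (6, -6, -5): (-41/25, -5, 38/25) → (109/25, -11, -87/25); (141/25, -2, 37/25) → (291/25, -8, -88/25)
T3 rotate right-handed about the y-axis with cos θ = 8/17, sin θ = 15/17: (109/25, -11, -87/25) → (-433/425, -11, -2331/425); (291/25, -8, -88/25) → (1008/425, -8, -5069/425)

image vertices: (-433/425, -11, -2331/425), (1008/425, -8, -5069/425)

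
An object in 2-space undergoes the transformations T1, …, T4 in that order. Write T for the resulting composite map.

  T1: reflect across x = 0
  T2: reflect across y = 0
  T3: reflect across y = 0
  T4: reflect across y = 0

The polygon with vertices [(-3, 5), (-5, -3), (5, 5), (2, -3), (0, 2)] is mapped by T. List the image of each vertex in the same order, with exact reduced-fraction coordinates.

T1 reflect across x = 0: (-3, 5) → (3, 5); (-5, -3) → (5, -3); (5, 5) → (-5, 5); (2, -3) → (-2, -3); (0, 2) → (0, 2)
T2 reflect across y = 0: (3, 5) → (3, -5); (5, -3) → (5, 3); (-5, 5) → (-5, -5); (-2, -3) → (-2, 3); (0, 2) → (0, -2)
T3 reflect across y = 0: (3, -5) → (3, 5); (5, 3) → (5, -3); (-5, -5) → (-5, 5); (-2, 3) → (-2, -3); (0, -2) → (0, 2)
T4 reflect across y = 0: (3, 5) → (3, -5); (5, -3) → (5, 3); (-5, 5) → (-5, -5); (-2, -3) → (-2, 3); (0, 2) → (0, -2)

image vertices: (3, -5), (5, 3), (-5, -5), (-2, 3), (0, -2)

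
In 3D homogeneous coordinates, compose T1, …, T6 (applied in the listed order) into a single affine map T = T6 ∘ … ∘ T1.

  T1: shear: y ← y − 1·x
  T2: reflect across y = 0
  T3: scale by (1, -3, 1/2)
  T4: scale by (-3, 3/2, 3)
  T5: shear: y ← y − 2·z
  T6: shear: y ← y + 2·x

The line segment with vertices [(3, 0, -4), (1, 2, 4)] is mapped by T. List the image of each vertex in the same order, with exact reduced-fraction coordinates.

image vertices: (-9, -39/2, -6), (-3, -27/2, 6)

T1 shear: y ← y − 1·x: (3, 0, -4) → (3, -3, -4); (1, 2, 4) → (1, 1, 4)
T2 reflect across y = 0: (3, -3, -4) → (3, 3, -4); (1, 1, 4) → (1, -1, 4)
T3 scale by (1, -3, 1/2): (3, 3, -4) → (3, -9, -2); (1, -1, 4) → (1, 3, 2)
T4 scale by (-3, 3/2, 3): (3, -9, -2) → (-9, -27/2, -6); (1, 3, 2) → (-3, 9/2, 6)
T5 shear: y ← y − 2·z: (-9, -27/2, -6) → (-9, -3/2, -6); (-3, 9/2, 6) → (-3, -15/2, 6)
T6 shear: y ← y + 2·x: (-9, -3/2, -6) → (-9, -39/2, -6); (-3, -15/2, 6) → (-3, -27/2, 6)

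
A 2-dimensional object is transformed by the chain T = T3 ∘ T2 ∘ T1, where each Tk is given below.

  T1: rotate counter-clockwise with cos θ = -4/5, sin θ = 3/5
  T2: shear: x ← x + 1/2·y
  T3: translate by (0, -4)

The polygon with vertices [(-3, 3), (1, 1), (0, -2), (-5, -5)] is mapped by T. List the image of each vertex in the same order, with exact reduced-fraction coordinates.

T1 rotate counter-clockwise with cos θ = -4/5, sin θ = 3/5: (-3, 3) → (3/5, -21/5); (1, 1) → (-7/5, -1/5); (0, -2) → (6/5, 8/5); (-5, -5) → (7, 1)
T2 shear: x ← x + 1/2·y: (3/5, -21/5) → (-3/2, -21/5); (-7/5, -1/5) → (-3/2, -1/5); (6/5, 8/5) → (2, 8/5); (7, 1) → (15/2, 1)
T3 translate by (0, -4): (-3/2, -21/5) → (-3/2, -41/5); (-3/2, -1/5) → (-3/2, -21/5); (2, 8/5) → (2, -12/5); (15/2, 1) → (15/2, -3)

image vertices: (-3/2, -41/5), (-3/2, -21/5), (2, -12/5), (15/2, -3)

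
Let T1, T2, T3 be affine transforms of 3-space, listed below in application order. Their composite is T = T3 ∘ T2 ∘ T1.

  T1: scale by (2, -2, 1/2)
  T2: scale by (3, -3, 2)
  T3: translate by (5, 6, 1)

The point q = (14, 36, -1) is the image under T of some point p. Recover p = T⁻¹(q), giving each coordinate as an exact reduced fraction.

p = (3/2, 5, -2)

T1 = [2 0 0 0; 0 -2 0 0; 0 0 1/2 0; 0 0 0 1]
T2·T1 = [6 0 0 0; 0 6 0 0; 0 0 1 0; 0 0 0 1]
T3·…·T1 = [6 0 0 5; 0 6 0 6; 0 0 1 1; 0 0 0 1]
det M = 36; M⁻¹ = [1/6 0 0 -5/6; 0 1/6 0 -1; 0 0 1 -1; 0 0 0 1]
M⁻¹ · (14, 36, -1)ᵀ = (3/2, 5, -2)ᵀ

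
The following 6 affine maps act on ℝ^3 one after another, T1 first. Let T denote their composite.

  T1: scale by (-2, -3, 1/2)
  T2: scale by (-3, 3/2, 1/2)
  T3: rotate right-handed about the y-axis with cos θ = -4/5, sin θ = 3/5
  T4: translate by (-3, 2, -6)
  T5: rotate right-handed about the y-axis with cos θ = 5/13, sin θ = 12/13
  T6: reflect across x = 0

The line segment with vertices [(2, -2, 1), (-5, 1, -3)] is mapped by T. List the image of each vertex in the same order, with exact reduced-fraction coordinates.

image vertices: (4461/260, 11, 412/65), (-5079/260, -5/2, -918/65)

T1 scale by (-2, -3, 1/2): (2, -2, 1) → (-4, 6, 1/2); (-5, 1, -3) → (10, -3, -3/2)
T2 scale by (-3, 3/2, 1/2): (-4, 6, 1/2) → (12, 9, 1/4); (10, -3, -3/2) → (-30, -9/2, -3/4)
T3 rotate right-handed about the y-axis with cos θ = -4/5, sin θ = 3/5: (12, 9, 1/4) → (-189/20, 9, -37/5); (-30, -9/2, -3/4) → (471/20, -9/2, 93/5)
T4 translate by (-3, 2, -6): (-189/20, 9, -37/5) → (-249/20, 11, -67/5); (471/20, -9/2, 93/5) → (411/20, -5/2, 63/5)
T5 rotate right-handed about the y-axis with cos θ = 5/13, sin θ = 12/13: (-249/20, 11, -67/5) → (-4461/260, 11, 412/65); (411/20, -5/2, 63/5) → (5079/260, -5/2, -918/65)
T6 reflect across x = 0: (-4461/260, 11, 412/65) → (4461/260, 11, 412/65); (5079/260, -5/2, -918/65) → (-5079/260, -5/2, -918/65)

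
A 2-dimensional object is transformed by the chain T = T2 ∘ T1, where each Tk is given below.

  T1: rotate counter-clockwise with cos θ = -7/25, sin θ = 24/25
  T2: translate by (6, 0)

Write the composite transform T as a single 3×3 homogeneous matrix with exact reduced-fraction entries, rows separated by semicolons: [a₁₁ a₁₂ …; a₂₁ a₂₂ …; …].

T = [-7/25 -24/25 6; 24/25 -7/25 0; 0 0 1]

T1 = [-7/25 -24/25 0; 24/25 -7/25 0; 0 0 1]
T2·T1 = [-7/25 -24/25 6; 24/25 -7/25 0; 0 0 1]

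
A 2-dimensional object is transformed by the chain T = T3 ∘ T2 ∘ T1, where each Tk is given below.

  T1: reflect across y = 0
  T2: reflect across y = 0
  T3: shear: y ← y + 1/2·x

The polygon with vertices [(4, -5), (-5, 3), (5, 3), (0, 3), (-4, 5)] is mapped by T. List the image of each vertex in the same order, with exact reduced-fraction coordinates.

T1 reflect across y = 0: (4, -5) → (4, 5); (-5, 3) → (-5, -3); (5, 3) → (5, -3); (0, 3) → (0, -3); (-4, 5) → (-4, -5)
T2 reflect across y = 0: (4, 5) → (4, -5); (-5, -3) → (-5, 3); (5, -3) → (5, 3); (0, -3) → (0, 3); (-4, -5) → (-4, 5)
T3 shear: y ← y + 1/2·x: (4, -5) → (4, -3); (-5, 3) → (-5, 1/2); (5, 3) → (5, 11/2); (0, 3) → (0, 3); (-4, 5) → (-4, 3)

image vertices: (4, -3), (-5, 1/2), (5, 11/2), (0, 3), (-4, 3)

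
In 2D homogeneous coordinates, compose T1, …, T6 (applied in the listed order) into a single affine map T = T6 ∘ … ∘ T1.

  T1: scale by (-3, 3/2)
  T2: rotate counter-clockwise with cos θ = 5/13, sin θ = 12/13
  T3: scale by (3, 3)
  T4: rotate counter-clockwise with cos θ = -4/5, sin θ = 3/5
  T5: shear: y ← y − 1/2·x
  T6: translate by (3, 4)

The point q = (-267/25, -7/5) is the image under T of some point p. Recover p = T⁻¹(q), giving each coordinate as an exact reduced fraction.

T1 = [-3 0 0; 0 3/2 0; 0 0 1]
T2·T1 = [-15/13 -18/13 0; -36/13 15/26 0; 0 0 1]
T3·…·T1 = [-45/13 -54/13 0; -108/13 45/26 0; 0 0 1]
T4·…·T1 = [504/65 297/130 0; 297/65 -252/65 0; 0 0 1]
T5·…·T1 = [504/65 297/130 0; 9/13 -261/52 0; 0 0 1]
T6·…·T1 = [504/65 297/130 3; 9/13 -261/52 4; 0 0 1]
det M = -81/2; M⁻¹ = [29/234 11/195 -233/390; 2/117 -112/585 418/585; 0 0 1]
M⁻¹ · (-267/25, -7/5)ᵀ = (-2, 4/5)ᵀ

p = (-2, 4/5)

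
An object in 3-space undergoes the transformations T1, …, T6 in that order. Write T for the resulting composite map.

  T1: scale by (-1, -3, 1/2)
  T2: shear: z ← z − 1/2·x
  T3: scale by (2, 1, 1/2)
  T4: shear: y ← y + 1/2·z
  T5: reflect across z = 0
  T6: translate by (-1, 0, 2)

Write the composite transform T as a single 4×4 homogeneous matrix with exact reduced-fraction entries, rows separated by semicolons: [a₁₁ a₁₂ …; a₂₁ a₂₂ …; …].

T = [-2 0 0 -1; 1/8 -3 1/8 0; -1/4 0 -1/4 2; 0 0 0 1]

T1 = [-1 0 0 0; 0 -3 0 0; 0 0 1/2 0; 0 0 0 1]
T2·T1 = [-1 0 0 0; 0 -3 0 0; 1/2 0 1/2 0; 0 0 0 1]
T3·…·T1 = [-2 0 0 0; 0 -3 0 0; 1/4 0 1/4 0; 0 0 0 1]
T4·…·T1 = [-2 0 0 0; 1/8 -3 1/8 0; 1/4 0 1/4 0; 0 0 0 1]
T5·…·T1 = [-2 0 0 0; 1/8 -3 1/8 0; -1/4 0 -1/4 0; 0 0 0 1]
T6·…·T1 = [-2 0 0 -1; 1/8 -3 1/8 0; -1/4 0 -1/4 2; 0 0 0 1]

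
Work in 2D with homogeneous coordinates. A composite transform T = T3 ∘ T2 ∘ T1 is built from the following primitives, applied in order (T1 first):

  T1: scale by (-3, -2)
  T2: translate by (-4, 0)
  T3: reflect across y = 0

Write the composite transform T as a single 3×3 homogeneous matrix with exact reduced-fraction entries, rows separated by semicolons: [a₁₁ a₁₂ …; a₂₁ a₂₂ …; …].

T1 = [-3 0 0; 0 -2 0; 0 0 1]
T2·T1 = [-3 0 -4; 0 -2 0; 0 0 1]
T3·…·T1 = [-3 0 -4; 0 2 0; 0 0 1]

T = [-3 0 -4; 0 2 0; 0 0 1]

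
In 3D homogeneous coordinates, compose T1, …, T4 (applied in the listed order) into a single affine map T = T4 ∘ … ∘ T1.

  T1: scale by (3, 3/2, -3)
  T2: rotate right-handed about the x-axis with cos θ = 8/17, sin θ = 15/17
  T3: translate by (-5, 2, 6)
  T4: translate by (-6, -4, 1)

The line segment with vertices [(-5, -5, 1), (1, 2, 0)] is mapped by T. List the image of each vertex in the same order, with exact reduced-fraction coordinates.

T1 scale by (3, 3/2, -3): (-5, -5, 1) → (-15, -15/2, -3); (1, 2, 0) → (3, 3, 0)
T2 rotate right-handed about the x-axis with cos θ = 8/17, sin θ = 15/17: (-15, -15/2, -3) → (-15, -15/17, -273/34); (3, 3, 0) → (3, 24/17, 45/17)
T3 translate by (-5, 2, 6): (-15, -15/17, -273/34) → (-20, 19/17, -69/34); (3, 24/17, 45/17) → (-2, 58/17, 147/17)
T4 translate by (-6, -4, 1): (-20, 19/17, -69/34) → (-26, -49/17, -35/34); (-2, 58/17, 147/17) → (-8, -10/17, 164/17)

image vertices: (-26, -49/17, -35/34), (-8, -10/17, 164/17)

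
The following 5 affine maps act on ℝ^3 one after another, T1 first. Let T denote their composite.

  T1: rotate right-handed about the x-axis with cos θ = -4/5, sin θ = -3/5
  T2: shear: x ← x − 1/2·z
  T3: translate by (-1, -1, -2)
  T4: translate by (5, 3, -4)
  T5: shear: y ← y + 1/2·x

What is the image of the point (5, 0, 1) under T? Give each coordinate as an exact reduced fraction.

T1 rotate right-handed about the x-axis with cos θ = -4/5, sin θ = -3/5: (5, 0, 1) → (5, 3/5, -4/5)
T2 shear: x ← x − 1/2·z: (5, 3/5, -4/5) → (27/5, 3/5, -4/5)
T3 translate by (-1, -1, -2): (27/5, 3/5, -4/5) → (22/5, -2/5, -14/5)
T4 translate by (5, 3, -4): (22/5, -2/5, -14/5) → (47/5, 13/5, -34/5)
T5 shear: y ← y + 1/2·x: (47/5, 13/5, -34/5) → (47/5, 73/10, -34/5)

T(p) = (47/5, 73/10, -34/5)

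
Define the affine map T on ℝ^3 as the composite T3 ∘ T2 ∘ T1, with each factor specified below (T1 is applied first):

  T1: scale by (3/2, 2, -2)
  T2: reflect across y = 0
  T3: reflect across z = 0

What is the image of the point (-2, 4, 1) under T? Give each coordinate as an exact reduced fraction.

T1 scale by (3/2, 2, -2): (-2, 4, 1) → (-3, 8, -2)
T2 reflect across y = 0: (-3, 8, -2) → (-3, -8, -2)
T3 reflect across z = 0: (-3, -8, -2) → (-3, -8, 2)

T(p) = (-3, -8, 2)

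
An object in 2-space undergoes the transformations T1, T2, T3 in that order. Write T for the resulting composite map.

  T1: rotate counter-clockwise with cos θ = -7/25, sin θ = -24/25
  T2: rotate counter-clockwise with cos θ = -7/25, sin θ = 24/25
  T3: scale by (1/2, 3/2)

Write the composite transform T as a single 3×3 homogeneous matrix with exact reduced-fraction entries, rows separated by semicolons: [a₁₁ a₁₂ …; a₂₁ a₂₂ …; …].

T1 = [-7/25 24/25 0; -24/25 -7/25 0; 0 0 1]
T2·T1 = [1 0 0; 0 1 0; 0 0 1]
T3·…·T1 = [1/2 0 0; 0 3/2 0; 0 0 1]

T = [1/2 0 0; 0 3/2 0; 0 0 1]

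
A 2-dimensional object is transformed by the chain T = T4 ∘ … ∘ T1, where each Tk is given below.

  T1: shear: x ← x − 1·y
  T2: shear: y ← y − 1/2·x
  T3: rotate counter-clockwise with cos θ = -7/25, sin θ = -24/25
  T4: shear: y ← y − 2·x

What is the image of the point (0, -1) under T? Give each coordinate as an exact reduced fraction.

T1 shear: x ← x − 1·y: (0, -1) → (1, -1)
T2 shear: y ← y − 1/2·x: (1, -1) → (1, -3/2)
T3 rotate counter-clockwise with cos θ = -7/25, sin θ = -24/25: (1, -3/2) → (-43/25, -27/50)
T4 shear: y ← y − 2·x: (-43/25, -27/50) → (-43/25, 29/10)

T(p) = (-43/25, 29/10)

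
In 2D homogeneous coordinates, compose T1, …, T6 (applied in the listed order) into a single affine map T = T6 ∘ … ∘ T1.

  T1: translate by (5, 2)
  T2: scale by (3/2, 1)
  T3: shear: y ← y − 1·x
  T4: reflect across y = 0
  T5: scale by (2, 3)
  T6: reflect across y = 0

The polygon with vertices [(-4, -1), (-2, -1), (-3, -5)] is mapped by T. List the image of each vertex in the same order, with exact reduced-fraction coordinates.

T1 translate by (5, 2): (-4, -1) → (1, 1); (-2, -1) → (3, 1); (-3, -5) → (2, -3)
T2 scale by (3/2, 1): (1, 1) → (3/2, 1); (3, 1) → (9/2, 1); (2, -3) → (3, -3)
T3 shear: y ← y − 1·x: (3/2, 1) → (3/2, -1/2); (9/2, 1) → (9/2, -7/2); (3, -3) → (3, -6)
T4 reflect across y = 0: (3/2, -1/2) → (3/2, 1/2); (9/2, -7/2) → (9/2, 7/2); (3, -6) → (3, 6)
T5 scale by (2, 3): (3/2, 1/2) → (3, 3/2); (9/2, 7/2) → (9, 21/2); (3, 6) → (6, 18)
T6 reflect across y = 0: (3, 3/2) → (3, -3/2); (9, 21/2) → (9, -21/2); (6, 18) → (6, -18)

image vertices: (3, -3/2), (9, -21/2), (6, -18)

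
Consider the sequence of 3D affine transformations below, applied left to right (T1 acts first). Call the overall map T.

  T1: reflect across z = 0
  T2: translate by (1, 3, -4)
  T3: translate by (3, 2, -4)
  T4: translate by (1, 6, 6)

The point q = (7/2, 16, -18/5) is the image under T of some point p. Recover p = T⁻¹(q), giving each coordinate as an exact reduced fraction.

p = (-3/2, 5, 8/5)

T1 = [1 0 0 0; 0 1 0 0; 0 0 -1 0; 0 0 0 1]
T2·T1 = [1 0 0 1; 0 1 0 3; 0 0 -1 -4; 0 0 0 1]
T3·…·T1 = [1 0 0 4; 0 1 0 5; 0 0 -1 -8; 0 0 0 1]
T4·…·T1 = [1 0 0 5; 0 1 0 11; 0 0 -1 -2; 0 0 0 1]
det M = -1; M⁻¹ = [1 0 0 -5; 0 1 0 -11; 0 0 -1 -2; 0 0 0 1]
M⁻¹ · (7/2, 16, -18/5)ᵀ = (-3/2, 5, 8/5)ᵀ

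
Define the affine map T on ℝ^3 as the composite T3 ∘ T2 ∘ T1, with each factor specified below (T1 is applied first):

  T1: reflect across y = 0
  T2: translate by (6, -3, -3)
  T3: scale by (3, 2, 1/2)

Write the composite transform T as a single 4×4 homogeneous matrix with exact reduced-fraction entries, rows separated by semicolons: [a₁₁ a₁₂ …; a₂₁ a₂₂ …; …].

T1 = [1 0 0 0; 0 -1 0 0; 0 0 1 0; 0 0 0 1]
T2·T1 = [1 0 0 6; 0 -1 0 -3; 0 0 1 -3; 0 0 0 1]
T3·…·T1 = [3 0 0 18; 0 -2 0 -6; 0 0 1/2 -3/2; 0 0 0 1]

T = [3 0 0 18; 0 -2 0 -6; 0 0 1/2 -3/2; 0 0 0 1]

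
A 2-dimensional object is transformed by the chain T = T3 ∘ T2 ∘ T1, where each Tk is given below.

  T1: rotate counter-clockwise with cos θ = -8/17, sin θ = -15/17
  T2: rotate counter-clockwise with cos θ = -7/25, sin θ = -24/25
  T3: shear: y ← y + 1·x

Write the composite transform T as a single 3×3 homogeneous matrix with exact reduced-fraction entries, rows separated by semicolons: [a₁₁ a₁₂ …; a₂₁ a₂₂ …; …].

T1 = [-8/17 15/17 0; -15/17 -8/17 0; 0 0 1]
T2·T1 = [-304/425 -297/425 0; 297/425 -304/425 0; 0 0 1]
T3·…·T1 = [-304/425 -297/425 0; -7/425 -601/425 0; 0 0 1]

T = [-304/425 -297/425 0; -7/425 -601/425 0; 0 0 1]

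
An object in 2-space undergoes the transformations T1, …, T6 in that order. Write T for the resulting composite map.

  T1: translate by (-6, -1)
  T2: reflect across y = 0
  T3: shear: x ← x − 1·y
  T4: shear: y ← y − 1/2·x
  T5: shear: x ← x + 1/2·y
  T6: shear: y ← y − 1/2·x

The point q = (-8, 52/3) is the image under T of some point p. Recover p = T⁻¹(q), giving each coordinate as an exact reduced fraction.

T1 = [1 0 -6; 0 1 -1; 0 0 1]
T2·T1 = [1 0 -6; 0 -1 1; 0 0 1]
T3·…·T1 = [1 1 -7; 0 -1 1; 0 0 1]
T4·…·T1 = [1 1 -7; -1/2 -3/2 9/2; 0 0 1]
T5·…·T1 = [3/4 1/4 -19/4; -1/2 -3/2 9/2; 0 0 1]
T6·…·T1 = [3/4 1/4 -19/4; -7/8 -13/8 55/8; 0 0 1]
det M = -1; M⁻¹ = [13/8 1/4 6; -7/8 -3/4 1; 0 0 1]
M⁻¹ · (-8, 52/3)ᵀ = (-8/3, -5)ᵀ

p = (-8/3, -5)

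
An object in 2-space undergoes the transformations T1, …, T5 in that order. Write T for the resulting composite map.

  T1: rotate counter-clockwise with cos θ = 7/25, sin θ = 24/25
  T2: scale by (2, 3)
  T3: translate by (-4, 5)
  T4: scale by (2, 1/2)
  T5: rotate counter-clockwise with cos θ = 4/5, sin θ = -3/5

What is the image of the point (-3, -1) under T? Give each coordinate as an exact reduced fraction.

T(p) = (-184/25, 68/25)

T1 rotate counter-clockwise with cos θ = 7/25, sin θ = 24/25: (-3, -1) → (3/25, -79/25)
T2 scale by (2, 3): (3/25, -79/25) → (6/25, -237/25)
T3 translate by (-4, 5): (6/25, -237/25) → (-94/25, -112/25)
T4 scale by (2, 1/2): (-94/25, -112/25) → (-188/25, -56/25)
T5 rotate counter-clockwise with cos θ = 4/5, sin θ = -3/5: (-188/25, -56/25) → (-184/25, 68/25)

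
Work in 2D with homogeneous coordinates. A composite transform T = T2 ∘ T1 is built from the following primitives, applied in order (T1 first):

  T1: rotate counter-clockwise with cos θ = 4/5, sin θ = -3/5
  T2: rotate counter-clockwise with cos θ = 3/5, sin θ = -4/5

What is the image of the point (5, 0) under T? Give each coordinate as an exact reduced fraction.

T1 rotate counter-clockwise with cos θ = 4/5, sin θ = -3/5: (5, 0) → (4, -3)
T2 rotate counter-clockwise with cos θ = 3/5, sin θ = -4/5: (4, -3) → (0, -5)

T(p) = (0, -5)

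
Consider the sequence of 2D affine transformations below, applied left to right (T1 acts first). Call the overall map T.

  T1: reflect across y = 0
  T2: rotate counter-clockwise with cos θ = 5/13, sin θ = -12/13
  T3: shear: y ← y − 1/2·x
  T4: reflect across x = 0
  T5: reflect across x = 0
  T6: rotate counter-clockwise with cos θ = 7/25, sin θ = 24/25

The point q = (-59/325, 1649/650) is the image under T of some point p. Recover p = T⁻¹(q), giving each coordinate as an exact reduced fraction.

p = (-1, -3)

T1 = [1 0 0; 0 -1 0; 0 0 1]
T2·T1 = [5/13 -12/13 0; -12/13 -5/13 0; 0 0 1]
T3·…·T1 = [5/13 -12/13 0; -29/26 1/13 0; 0 0 1]
T4·…·T1 = [-5/13 12/13 0; -29/26 1/13 0; 0 0 1]
T5·…·T1 = [5/13 -12/13 0; -29/26 1/13 0; 0 0 1]
T6·…·T1 = [383/325 -108/325 0; 37/650 -281/325 0; 0 0 1]
det M = -1; M⁻¹ = [281/325 -108/325 0; 37/650 -383/325 0; 0 0 1]
M⁻¹ · (-59/325, 1649/650)ᵀ = (-1, -3)ᵀ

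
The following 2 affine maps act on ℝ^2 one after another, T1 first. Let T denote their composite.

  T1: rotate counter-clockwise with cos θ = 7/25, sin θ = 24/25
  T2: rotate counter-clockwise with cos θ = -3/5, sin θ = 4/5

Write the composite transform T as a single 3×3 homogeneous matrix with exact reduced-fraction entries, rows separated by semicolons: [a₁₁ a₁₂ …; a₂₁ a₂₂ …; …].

T = [-117/125 44/125 0; -44/125 -117/125 0; 0 0 1]

T1 = [7/25 -24/25 0; 24/25 7/25 0; 0 0 1]
T2·T1 = [-117/125 44/125 0; -44/125 -117/125 0; 0 0 1]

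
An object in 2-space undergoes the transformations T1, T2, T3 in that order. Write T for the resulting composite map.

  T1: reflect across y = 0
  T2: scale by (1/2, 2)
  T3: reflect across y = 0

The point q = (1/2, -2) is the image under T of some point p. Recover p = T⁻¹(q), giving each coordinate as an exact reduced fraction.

T1 = [1 0 0; 0 -1 0; 0 0 1]
T2·T1 = [1/2 0 0; 0 -2 0; 0 0 1]
T3·…·T1 = [1/2 0 0; 0 2 0; 0 0 1]
det M = 1; M⁻¹ = [2 0 0; 0 1/2 0; 0 0 1]
M⁻¹ · (1/2, -2)ᵀ = (1, -1)ᵀ

p = (1, -1)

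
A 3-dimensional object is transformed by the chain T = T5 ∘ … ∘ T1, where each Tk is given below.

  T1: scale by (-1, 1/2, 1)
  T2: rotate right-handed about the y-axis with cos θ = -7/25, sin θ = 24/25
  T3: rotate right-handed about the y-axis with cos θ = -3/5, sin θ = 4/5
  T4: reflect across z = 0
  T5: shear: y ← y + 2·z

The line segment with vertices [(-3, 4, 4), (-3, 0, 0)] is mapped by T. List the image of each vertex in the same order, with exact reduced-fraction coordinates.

image vertices: (-5, 2, 0), (-9/5, -24/5, -12/5)

T1 scale by (-1, 1/2, 1): (-3, 4, 4) → (3, 2, 4); (-3, 0, 0) → (3, 0, 0)
T2 rotate right-handed about the y-axis with cos θ = -7/25, sin θ = 24/25: (3, 2, 4) → (3, 2, -4); (3, 0, 0) → (-21/25, 0, -72/25)
T3 rotate right-handed about the y-axis with cos θ = -3/5, sin θ = 4/5: (3, 2, -4) → (-5, 2, 0); (-21/25, 0, -72/25) → (-9/5, 0, 12/5)
T4 reflect across z = 0: (-5, 2, 0) → (-5, 2, 0); (-9/5, 0, 12/5) → (-9/5, 0, -12/5)
T5 shear: y ← y + 2·z: (-5, 2, 0) → (-5, 2, 0); (-9/5, 0, -12/5) → (-9/5, -24/5, -12/5)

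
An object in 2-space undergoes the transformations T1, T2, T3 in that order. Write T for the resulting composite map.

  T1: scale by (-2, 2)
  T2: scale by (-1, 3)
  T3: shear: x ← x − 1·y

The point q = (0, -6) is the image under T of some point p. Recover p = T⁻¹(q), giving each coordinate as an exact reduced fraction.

p = (-3, -1)

T1 = [-2 0 0; 0 2 0; 0 0 1]
T2·T1 = [2 0 0; 0 6 0; 0 0 1]
T3·…·T1 = [2 -6 0; 0 6 0; 0 0 1]
det M = 12; M⁻¹ = [1/2 1/2 0; 0 1/6 0; 0 0 1]
M⁻¹ · (0, -6)ᵀ = (-3, -1)ᵀ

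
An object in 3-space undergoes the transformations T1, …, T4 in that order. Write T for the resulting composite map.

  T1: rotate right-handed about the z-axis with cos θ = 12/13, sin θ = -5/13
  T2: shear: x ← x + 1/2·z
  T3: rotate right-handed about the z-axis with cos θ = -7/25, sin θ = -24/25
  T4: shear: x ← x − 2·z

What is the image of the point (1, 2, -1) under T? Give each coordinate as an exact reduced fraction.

T(p) = (399/130, -101/65, -1)

T1 rotate right-handed about the z-axis with cos θ = 12/13, sin θ = -5/13: (1, 2, -1) → (22/13, 19/13, -1)
T2 shear: x ← x + 1/2·z: (22/13, 19/13, -1) → (31/26, 19/13, -1)
T3 rotate right-handed about the z-axis with cos θ = -7/25, sin θ = -24/25: (31/26, 19/13, -1) → (139/130, -101/65, -1)
T4 shear: x ← x − 2·z: (139/130, -101/65, -1) → (399/130, -101/65, -1)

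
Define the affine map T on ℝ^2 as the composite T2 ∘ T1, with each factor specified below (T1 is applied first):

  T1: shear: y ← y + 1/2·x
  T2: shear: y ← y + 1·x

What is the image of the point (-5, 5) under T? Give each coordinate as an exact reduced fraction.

T1 shear: y ← y + 1/2·x: (-5, 5) → (-5, 5/2)
T2 shear: y ← y + 1·x: (-5, 5/2) → (-5, -5/2)

T(p) = (-5, -5/2)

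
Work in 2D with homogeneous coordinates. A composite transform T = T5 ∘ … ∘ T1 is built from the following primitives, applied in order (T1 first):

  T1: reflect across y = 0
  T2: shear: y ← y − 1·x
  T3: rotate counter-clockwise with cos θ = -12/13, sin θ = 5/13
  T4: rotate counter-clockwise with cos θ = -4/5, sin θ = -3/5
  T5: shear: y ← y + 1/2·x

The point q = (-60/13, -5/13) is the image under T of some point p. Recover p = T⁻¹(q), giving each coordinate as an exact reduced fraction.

T1 = [1 0 0; 0 -1 0; 0 0 1]
T2·T1 = [1 0 0; -1 -1 0; 0 0 1]
T3·…·T1 = [-7/13 5/13 0; 17/13 12/13 0; 0 0 1]
T4·…·T1 = [79/65 16/65 0; -47/65 -63/65 0; 0 0 1]
T5·…·T1 = [79/65 16/65 0; -3/26 -11/13 0; 0 0 1]
det M = -1; M⁻¹ = [11/13 16/65 0; -3/26 -79/65 0; 0 0 1]
M⁻¹ · (-60/13, -5/13)ᵀ = (-4, 1)ᵀ

p = (-4, 1)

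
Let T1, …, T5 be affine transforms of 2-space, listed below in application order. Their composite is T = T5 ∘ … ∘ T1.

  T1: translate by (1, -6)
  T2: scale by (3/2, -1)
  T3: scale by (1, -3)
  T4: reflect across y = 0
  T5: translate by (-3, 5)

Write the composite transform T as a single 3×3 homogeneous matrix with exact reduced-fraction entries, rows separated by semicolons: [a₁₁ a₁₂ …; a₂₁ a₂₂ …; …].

T = [3/2 0 -3/2; 0 -3 23; 0 0 1]

T1 = [1 0 1; 0 1 -6; 0 0 1]
T2·T1 = [3/2 0 3/2; 0 -1 6; 0 0 1]
T3·…·T1 = [3/2 0 3/2; 0 3 -18; 0 0 1]
T4·…·T1 = [3/2 0 3/2; 0 -3 18; 0 0 1]
T5·…·T1 = [3/2 0 -3/2; 0 -3 23; 0 0 1]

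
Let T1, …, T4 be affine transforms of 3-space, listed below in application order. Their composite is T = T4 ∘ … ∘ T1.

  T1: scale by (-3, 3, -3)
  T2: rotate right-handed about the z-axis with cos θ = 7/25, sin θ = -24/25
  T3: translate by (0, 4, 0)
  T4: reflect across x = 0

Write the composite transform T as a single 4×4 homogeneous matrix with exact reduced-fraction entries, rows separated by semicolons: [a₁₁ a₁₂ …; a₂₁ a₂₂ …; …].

T1 = [-3 0 0 0; 0 3 0 0; 0 0 -3 0; 0 0 0 1]
T2·T1 = [-21/25 72/25 0 0; 72/25 21/25 0 0; 0 0 -3 0; 0 0 0 1]
T3·…·T1 = [-21/25 72/25 0 0; 72/25 21/25 0 4; 0 0 -3 0; 0 0 0 1]
T4·…·T1 = [21/25 -72/25 0 0; 72/25 21/25 0 4; 0 0 -3 0; 0 0 0 1]

T = [21/25 -72/25 0 0; 72/25 21/25 0 4; 0 0 -3 0; 0 0 0 1]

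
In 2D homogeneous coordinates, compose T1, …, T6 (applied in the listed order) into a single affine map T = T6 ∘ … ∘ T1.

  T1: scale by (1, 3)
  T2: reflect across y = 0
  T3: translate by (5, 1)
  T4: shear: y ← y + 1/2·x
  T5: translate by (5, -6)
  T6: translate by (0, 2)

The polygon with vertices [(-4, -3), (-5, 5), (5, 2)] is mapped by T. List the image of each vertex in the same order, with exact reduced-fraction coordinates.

T1 scale by (1, 3): (-4, -3) → (-4, -9); (-5, 5) → (-5, 15); (5, 2) → (5, 6)
T2 reflect across y = 0: (-4, -9) → (-4, 9); (-5, 15) → (-5, -15); (5, 6) → (5, -6)
T3 translate by (5, 1): (-4, 9) → (1, 10); (-5, -15) → (0, -14); (5, -6) → (10, -5)
T4 shear: y ← y + 1/2·x: (1, 10) → (1, 21/2); (0, -14) → (0, -14); (10, -5) → (10, 0)
T5 translate by (5, -6): (1, 21/2) → (6, 9/2); (0, -14) → (5, -20); (10, 0) → (15, -6)
T6 translate by (0, 2): (6, 9/2) → (6, 13/2); (5, -20) → (5, -18); (15, -6) → (15, -4)

image vertices: (6, 13/2), (5, -18), (15, -4)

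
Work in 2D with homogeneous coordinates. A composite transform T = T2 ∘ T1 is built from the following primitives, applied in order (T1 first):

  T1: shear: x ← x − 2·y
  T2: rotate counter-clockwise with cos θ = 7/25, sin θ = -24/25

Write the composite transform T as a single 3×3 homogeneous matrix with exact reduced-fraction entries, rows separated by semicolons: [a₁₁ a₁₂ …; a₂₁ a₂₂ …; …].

T = [7/25 2/5 0; -24/25 11/5 0; 0 0 1]

T1 = [1 -2 0; 0 1 0; 0 0 1]
T2·T1 = [7/25 2/5 0; -24/25 11/5 0; 0 0 1]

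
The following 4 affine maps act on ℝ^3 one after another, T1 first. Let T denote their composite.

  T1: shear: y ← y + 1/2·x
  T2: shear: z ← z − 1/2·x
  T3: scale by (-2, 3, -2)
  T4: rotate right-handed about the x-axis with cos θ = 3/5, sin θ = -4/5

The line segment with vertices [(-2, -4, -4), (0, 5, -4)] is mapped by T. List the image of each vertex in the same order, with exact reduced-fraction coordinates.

image vertices: (4, -21/5, 78/5), (0, 77/5, -36/5)

T1 shear: y ← y + 1/2·x: (-2, -4, -4) → (-2, -5, -4); (0, 5, -4) → (0, 5, -4)
T2 shear: z ← z − 1/2·x: (-2, -5, -4) → (-2, -5, -3); (0, 5, -4) → (0, 5, -4)
T3 scale by (-2, 3, -2): (-2, -5, -3) → (4, -15, 6); (0, 5, -4) → (0, 15, 8)
T4 rotate right-handed about the x-axis with cos θ = 3/5, sin θ = -4/5: (4, -15, 6) → (4, -21/5, 78/5); (0, 15, 8) → (0, 77/5, -36/5)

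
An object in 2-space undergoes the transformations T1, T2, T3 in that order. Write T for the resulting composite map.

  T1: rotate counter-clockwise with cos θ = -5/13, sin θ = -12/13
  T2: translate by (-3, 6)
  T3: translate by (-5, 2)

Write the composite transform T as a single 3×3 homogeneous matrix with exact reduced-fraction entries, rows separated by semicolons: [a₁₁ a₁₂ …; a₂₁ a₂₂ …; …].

T1 = [-5/13 12/13 0; -12/13 -5/13 0; 0 0 1]
T2·T1 = [-5/13 12/13 -3; -12/13 -5/13 6; 0 0 1]
T3·…·T1 = [-5/13 12/13 -8; -12/13 -5/13 8; 0 0 1]

T = [-5/13 12/13 -8; -12/13 -5/13 8; 0 0 1]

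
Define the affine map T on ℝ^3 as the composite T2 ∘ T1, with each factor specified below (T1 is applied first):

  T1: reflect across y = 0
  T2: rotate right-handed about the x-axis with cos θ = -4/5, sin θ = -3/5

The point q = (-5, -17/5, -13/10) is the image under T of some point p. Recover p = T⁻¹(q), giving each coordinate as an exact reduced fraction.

T1 = [1 0 0 0; 0 -1 0 0; 0 0 1 0; 0 0 0 1]
T2·T1 = [1 0 0 0; 0 4/5 3/5 0; 0 3/5 -4/5 0; 0 0 0 1]
det M = -1; M⁻¹ = [1 0 0 0; 0 4/5 3/5 0; 0 3/5 -4/5 0; 0 0 0 1]
M⁻¹ · (-5, -17/5, -13/10)ᵀ = (-5, -7/2, -1)ᵀ

p = (-5, -7/2, -1)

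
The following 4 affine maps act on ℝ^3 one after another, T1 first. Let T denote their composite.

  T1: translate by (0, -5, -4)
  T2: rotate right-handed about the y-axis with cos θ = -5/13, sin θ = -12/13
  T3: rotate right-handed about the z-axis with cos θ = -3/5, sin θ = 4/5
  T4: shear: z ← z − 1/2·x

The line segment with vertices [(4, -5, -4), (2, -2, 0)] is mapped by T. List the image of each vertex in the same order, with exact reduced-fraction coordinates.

T1 translate by (0, -5, -4): (4, -5, -4) → (4, -10, -8); (2, -2, 0) → (2, -7, -4)
T2 rotate right-handed about the y-axis with cos θ = -5/13, sin θ = -12/13: (4, -10, -8) → (76/13, -10, 88/13); (2, -7, -4) → (38/13, -7, 44/13)
T3 rotate right-handed about the z-axis with cos θ = -3/5, sin θ = 4/5: (76/13, -10, 88/13) → (292/65, 694/65, 88/13); (38/13, -7, 44/13) → (50/13, 85/13, 44/13)
T4 shear: z ← z − 1/2·x: (292/65, 694/65, 88/13) → (292/65, 694/65, 294/65); (50/13, 85/13, 44/13) → (50/13, 85/13, 19/13)

image vertices: (292/65, 694/65, 294/65), (50/13, 85/13, 19/13)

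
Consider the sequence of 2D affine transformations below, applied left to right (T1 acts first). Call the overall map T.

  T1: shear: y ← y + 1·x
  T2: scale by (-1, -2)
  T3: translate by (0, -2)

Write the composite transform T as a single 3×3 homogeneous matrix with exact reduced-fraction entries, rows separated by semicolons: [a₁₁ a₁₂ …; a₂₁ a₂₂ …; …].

T1 = [1 0 0; 1 1 0; 0 0 1]
T2·T1 = [-1 0 0; -2 -2 0; 0 0 1]
T3·…·T1 = [-1 0 0; -2 -2 -2; 0 0 1]

T = [-1 0 0; -2 -2 -2; 0 0 1]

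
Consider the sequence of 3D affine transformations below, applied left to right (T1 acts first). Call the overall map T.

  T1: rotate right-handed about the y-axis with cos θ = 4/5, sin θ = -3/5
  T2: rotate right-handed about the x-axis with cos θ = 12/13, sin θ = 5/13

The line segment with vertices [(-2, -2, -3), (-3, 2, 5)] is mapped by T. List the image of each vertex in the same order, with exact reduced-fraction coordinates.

T1 rotate right-handed about the y-axis with cos θ = 4/5, sin θ = -3/5: (-2, -2, -3) → (1/5, -2, -18/5); (-3, 2, 5) → (-27/5, 2, 11/5)
T2 rotate right-handed about the x-axis with cos θ = 12/13, sin θ = 5/13: (1/5, -2, -18/5) → (1/5, -6/13, -266/65); (-27/5, 2, 11/5) → (-27/5, 1, 14/5)

image vertices: (1/5, -6/13, -266/65), (-27/5, 1, 14/5)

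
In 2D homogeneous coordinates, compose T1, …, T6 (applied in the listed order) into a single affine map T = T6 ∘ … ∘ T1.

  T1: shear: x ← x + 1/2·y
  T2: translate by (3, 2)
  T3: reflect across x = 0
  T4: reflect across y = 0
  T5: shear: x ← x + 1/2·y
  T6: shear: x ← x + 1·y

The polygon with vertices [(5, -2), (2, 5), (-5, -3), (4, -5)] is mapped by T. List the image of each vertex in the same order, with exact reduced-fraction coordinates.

T1 shear: x ← x + 1/2·y: (5, -2) → (4, -2); (2, 5) → (9/2, 5); (-5, -3) → (-13/2, -3); (4, -5) → (3/2, -5)
T2 translate by (3, 2): (4, -2) → (7, 0); (9/2, 5) → (15/2, 7); (-13/2, -3) → (-7/2, -1); (3/2, -5) → (9/2, -3)
T3 reflect across x = 0: (7, 0) → (-7, 0); (15/2, 7) → (-15/2, 7); (-7/2, -1) → (7/2, -1); (9/2, -3) → (-9/2, -3)
T4 reflect across y = 0: (-7, 0) → (-7, 0); (-15/2, 7) → (-15/2, -7); (7/2, -1) → (7/2, 1); (-9/2, -3) → (-9/2, 3)
T5 shear: x ← x + 1/2·y: (-7, 0) → (-7, 0); (-15/2, -7) → (-11, -7); (7/2, 1) → (4, 1); (-9/2, 3) → (-3, 3)
T6 shear: x ← x + 1·y: (-7, 0) → (-7, 0); (-11, -7) → (-18, -7); (4, 1) → (5, 1); (-3, 3) → (0, 3)

image vertices: (-7, 0), (-18, -7), (5, 1), (0, 3)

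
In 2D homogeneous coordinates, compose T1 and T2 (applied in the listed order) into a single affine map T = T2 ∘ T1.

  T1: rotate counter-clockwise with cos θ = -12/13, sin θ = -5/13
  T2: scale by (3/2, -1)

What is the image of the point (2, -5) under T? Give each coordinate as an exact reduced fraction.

T(p) = (-147/26, -50/13)

T1 rotate counter-clockwise with cos θ = -12/13, sin θ = -5/13: (2, -5) → (-49/13, 50/13)
T2 scale by (3/2, -1): (-49/13, 50/13) → (-147/26, -50/13)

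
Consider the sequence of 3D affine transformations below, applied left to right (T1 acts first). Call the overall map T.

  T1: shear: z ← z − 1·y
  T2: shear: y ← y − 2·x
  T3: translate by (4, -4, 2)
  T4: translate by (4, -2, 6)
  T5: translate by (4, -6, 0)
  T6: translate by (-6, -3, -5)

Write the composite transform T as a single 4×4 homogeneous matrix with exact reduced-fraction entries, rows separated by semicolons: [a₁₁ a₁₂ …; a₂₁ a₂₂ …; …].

T = [1 0 0 6; -2 1 0 -15; 0 -1 1 3; 0 0 0 1]

T1 = [1 0 0 0; 0 1 0 0; 0 -1 1 0; 0 0 0 1]
T2·T1 = [1 0 0 0; -2 1 0 0; 0 -1 1 0; 0 0 0 1]
T3·…·T1 = [1 0 0 4; -2 1 0 -4; 0 -1 1 2; 0 0 0 1]
T4·…·T1 = [1 0 0 8; -2 1 0 -6; 0 -1 1 8; 0 0 0 1]
T5·…·T1 = [1 0 0 12; -2 1 0 -12; 0 -1 1 8; 0 0 0 1]
T6·…·T1 = [1 0 0 6; -2 1 0 -15; 0 -1 1 3; 0 0 0 1]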